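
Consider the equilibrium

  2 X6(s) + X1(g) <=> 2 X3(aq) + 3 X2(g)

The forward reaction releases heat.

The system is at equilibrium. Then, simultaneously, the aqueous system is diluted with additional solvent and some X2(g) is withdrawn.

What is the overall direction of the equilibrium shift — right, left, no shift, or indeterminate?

Dilution lowers every aqueous concentration by the same factor. Δn_aq = 2 − 0 = +2, so the system shifts toward the side with more dissolved moles — to the right.
Removing X2 (g), a product, drives the reaction to the right.
All effects act in the same direction — net shift to the right.

right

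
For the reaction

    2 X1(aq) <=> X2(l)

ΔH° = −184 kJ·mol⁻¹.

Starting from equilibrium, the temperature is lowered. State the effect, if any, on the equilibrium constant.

K depends on temperature via the van 't Hoff relation. The forward reaction is exothermic, so lowering T increases K.

increases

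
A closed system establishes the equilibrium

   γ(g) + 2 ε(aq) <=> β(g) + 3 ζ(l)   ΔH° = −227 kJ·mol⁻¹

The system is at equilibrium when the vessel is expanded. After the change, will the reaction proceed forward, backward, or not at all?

no shift

Gas moles: reactants 1, products 1. Δn_gas = 0, so a volume change leaves Q equal to K — no shift from this change.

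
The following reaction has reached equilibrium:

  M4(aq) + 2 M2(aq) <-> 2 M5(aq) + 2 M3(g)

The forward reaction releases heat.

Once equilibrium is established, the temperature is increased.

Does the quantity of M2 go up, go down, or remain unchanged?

increases

The forward reaction is exothermic. Raising T favours the endothermic direction — shift to the left.
The net shift is to the left. M2 is a reactant, so its amount increases.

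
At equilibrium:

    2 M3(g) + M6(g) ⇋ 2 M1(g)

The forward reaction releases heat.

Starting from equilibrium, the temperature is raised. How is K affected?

K depends on temperature via the van 't Hoff relation. The forward reaction is exothermic, so raising T decreases K.

decreases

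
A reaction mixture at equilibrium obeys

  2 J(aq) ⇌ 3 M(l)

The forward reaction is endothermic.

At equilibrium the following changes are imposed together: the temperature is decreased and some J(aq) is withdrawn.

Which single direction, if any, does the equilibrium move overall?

left

The forward reaction is endothermic. Lowering T favours the exothermic direction — shift to the left.
Removing J (aq), a reactant, drives the reaction to the left.
All effects act in the same direction — net shift to the left.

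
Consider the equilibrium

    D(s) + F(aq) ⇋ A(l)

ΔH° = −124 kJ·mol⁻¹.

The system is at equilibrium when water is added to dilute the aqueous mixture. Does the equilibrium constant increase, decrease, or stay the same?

unchanged

The equilibrium constant depends only on temperature. This perturbation may move the position of equilibrium, but since T is unchanged, K itself is unchanged.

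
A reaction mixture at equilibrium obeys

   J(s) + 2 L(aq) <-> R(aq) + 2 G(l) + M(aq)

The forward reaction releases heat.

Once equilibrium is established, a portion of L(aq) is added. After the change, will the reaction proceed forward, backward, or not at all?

Adding L (aq), a reactant, drives the reaction to the right.

right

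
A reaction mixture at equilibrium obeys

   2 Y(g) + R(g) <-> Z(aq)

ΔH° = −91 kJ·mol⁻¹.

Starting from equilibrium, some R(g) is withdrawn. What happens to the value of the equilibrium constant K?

The equilibrium constant depends only on temperature. This perturbation may move the position of equilibrium, but since T is unchanged, K itself is unchanged.

unchanged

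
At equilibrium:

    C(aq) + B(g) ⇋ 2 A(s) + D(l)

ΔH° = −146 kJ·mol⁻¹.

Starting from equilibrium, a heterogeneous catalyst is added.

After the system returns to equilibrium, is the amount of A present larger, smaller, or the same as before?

A catalyst speeds both forward and reverse rates equally; it changes neither Q nor K — no shift from this change.
No net shift occurs, so the amount of A is unchanged.

unchanged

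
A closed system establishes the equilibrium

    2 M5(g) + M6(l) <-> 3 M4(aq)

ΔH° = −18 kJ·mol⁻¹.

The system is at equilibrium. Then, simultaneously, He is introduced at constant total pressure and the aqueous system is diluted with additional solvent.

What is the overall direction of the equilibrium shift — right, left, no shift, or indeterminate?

cannot be determined

Adding inert gas at constant total pressure expands the volume and lowers every reacting partial pressure. With Δn_gas = 0 − 2 = -2, Q moves away from K toward the side with fewer gas moles, so the system shifts toward the side with more gas moles — to the left.
Dilution lowers every aqueous concentration by the same factor. Δn_aq = 3 − 0 = +3, so the system shifts toward the side with more dissolved moles — to the right.
The individual effects push in opposite directions; without quantitative information the net direction cannot be determined.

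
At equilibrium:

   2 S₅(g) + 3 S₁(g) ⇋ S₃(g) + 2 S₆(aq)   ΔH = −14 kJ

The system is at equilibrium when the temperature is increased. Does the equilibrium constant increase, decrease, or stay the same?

K depends on temperature via the van 't Hoff relation. The forward reaction is exothermic, so raising T decreases K.

decreases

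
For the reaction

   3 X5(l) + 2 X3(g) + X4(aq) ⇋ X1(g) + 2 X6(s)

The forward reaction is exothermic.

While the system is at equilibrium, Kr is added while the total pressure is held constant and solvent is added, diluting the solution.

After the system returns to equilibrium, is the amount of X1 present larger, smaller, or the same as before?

decreases

Adding inert gas at constant total pressure expands the volume and lowers every reacting partial pressure. With Δn_gas = 1 − 2 = -1, Q moves away from K toward the side with fewer gas moles, so the system shifts toward the side with more gas moles — to the left.
Dilution lowers every aqueous concentration by the same factor. Δn_aq = 0 − 1 = -1, so the system shifts toward the side with more dissolved moles — to the left.
The net shift is to the left. X1 is a product, so its amount decreases.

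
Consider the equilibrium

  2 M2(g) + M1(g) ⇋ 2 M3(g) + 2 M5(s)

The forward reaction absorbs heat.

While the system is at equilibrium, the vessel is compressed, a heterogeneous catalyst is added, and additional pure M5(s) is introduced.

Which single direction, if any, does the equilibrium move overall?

Gas moles: reactants 3, products 2 (Δn_gas = -1). Compression shifts the system toward the side with fewer moles of gas — to the right.
A catalyst speeds both forward and reverse rates equally; it changes neither Q nor K — no shift from this change.
M5 is a pure solid; its activity is 1 regardless of amount, so Q is unaffected — no shift from this change.
Only the nonzero effect(s) matter; the net shift is to the right.

right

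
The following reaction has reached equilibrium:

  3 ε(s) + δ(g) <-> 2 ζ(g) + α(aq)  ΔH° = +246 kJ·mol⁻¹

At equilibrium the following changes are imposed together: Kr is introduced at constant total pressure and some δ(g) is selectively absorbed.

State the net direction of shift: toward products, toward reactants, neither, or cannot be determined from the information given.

Adding inert gas at constant total pressure expands the volume and lowers every reacting partial pressure. With Δn_gas = 2 − 1 = +1, Q moves away from K toward the side with fewer gas moles, so the system shifts toward the side with more gas moles — to the right.
Removing δ (g), a reactant, drives the reaction to the left.
The individual effects push in opposite directions; without quantitative information the net direction cannot be determined.

cannot be determined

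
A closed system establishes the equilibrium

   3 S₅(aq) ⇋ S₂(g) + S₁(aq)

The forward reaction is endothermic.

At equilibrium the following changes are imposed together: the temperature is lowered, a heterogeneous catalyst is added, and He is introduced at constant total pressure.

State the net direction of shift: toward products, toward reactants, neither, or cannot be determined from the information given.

The forward reaction is endothermic. Lowering T favours the exothermic direction — shift to the left.
A catalyst speeds both forward and reverse rates equally; it changes neither Q nor K — no shift from this change.
Adding inert gas at constant total pressure expands the volume and lowers every reacting partial pressure. With Δn_gas = 1 − 0 = +1, Q moves away from K toward the side with fewer gas moles, so the system shifts toward the side with more gas moles — to the right.
The individual effects push in opposite directions; without quantitative information the net direction cannot be determined.

cannot be determined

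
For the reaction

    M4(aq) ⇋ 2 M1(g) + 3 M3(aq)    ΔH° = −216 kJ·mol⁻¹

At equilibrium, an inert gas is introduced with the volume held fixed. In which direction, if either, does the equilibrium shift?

At constant volume, adding an inert gas leaves every reacting species' partial pressure unchanged, so Q is unchanged — no shift from this change.

no shift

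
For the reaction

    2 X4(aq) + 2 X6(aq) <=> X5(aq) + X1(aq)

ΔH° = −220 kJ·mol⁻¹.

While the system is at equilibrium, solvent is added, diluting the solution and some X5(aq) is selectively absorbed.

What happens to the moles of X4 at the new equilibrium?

cannot be determined

Dilution lowers every aqueous concentration by the same factor. Δn_aq = 2 − 4 = -2, so the system shifts toward the side with more dissolved moles — to the left.
Removing X5 (aq), a product, drives the reaction to the right.
The two effects oppose each other, so the net shift — and hence the change in X4 — cannot be determined from the given information.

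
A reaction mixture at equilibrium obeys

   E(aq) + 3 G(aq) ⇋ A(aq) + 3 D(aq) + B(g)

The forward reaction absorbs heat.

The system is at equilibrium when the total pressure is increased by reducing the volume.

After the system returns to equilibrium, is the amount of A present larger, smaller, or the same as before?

Gas moles: reactants 0, products 1 (Δn_gas = +1). Compression shifts the system toward the side with fewer moles of gas — to the left.
The net shift is to the left. A is a product, so its amount decreases.

decreases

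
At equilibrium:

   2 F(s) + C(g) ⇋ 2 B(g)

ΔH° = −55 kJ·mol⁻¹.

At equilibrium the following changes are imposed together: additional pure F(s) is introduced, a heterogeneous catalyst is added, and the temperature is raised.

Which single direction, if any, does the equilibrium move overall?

left

F is a pure solid; its activity is 1 regardless of amount, so Q is unaffected — no shift from this change.
A catalyst speeds both forward and reverse rates equally; it changes neither Q nor K — no shift from this change.
The forward reaction is exothermic. Raising T favours the endothermic direction — shift to the left.
Only the nonzero effect(s) matter; the net shift is to the left.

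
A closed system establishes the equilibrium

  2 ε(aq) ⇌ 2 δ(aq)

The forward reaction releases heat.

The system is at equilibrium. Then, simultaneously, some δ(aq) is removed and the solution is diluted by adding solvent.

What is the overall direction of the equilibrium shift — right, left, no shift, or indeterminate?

Removing δ (aq), a product, drives the reaction to the right.
Dilution scales every aqueous concentration by the same factor. Δn_aq = 2 − 2 = 0, so Q is unchanged — no shift.
Only the nonzero effect(s) matter; the net shift is to the right.

right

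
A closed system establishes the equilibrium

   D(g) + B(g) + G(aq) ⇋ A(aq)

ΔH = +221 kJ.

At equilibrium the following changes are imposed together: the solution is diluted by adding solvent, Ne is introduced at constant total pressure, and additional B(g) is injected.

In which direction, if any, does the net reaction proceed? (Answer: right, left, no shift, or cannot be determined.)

Dilution scales every aqueous concentration by the same factor. Δn_aq = 1 − 1 = 0, so Q is unchanged — no shift.
Adding inert gas at constant total pressure expands the volume and lowers every reacting partial pressure. With Δn_gas = 0 − 2 = -2, Q moves away from K toward the side with fewer gas moles, so the system shifts toward the side with more gas moles — to the left.
Adding B (g), a reactant, drives the reaction to the right.
The individual effects push in opposite directions; without quantitative information the net direction cannot be determined.

cannot be determined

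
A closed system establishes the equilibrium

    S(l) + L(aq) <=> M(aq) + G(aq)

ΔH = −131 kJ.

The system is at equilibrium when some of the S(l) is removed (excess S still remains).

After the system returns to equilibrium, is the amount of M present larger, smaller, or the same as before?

unchanged

S is a pure liquid; its activity is 1 regardless of amount, so Q is unaffected — no shift from this change.
No net shift occurs, so the amount of M is unchanged.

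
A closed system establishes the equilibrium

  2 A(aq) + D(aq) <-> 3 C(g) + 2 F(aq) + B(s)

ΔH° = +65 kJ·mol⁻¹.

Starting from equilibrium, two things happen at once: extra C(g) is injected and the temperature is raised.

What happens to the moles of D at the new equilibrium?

Adding C (g), a product, drives the reaction to the left.
The forward reaction is endothermic. Raising T favours the endothermic direction — shift to the right.
The two effects oppose each other, so the net shift — and hence the change in D — cannot be determined from the given information.

cannot be determined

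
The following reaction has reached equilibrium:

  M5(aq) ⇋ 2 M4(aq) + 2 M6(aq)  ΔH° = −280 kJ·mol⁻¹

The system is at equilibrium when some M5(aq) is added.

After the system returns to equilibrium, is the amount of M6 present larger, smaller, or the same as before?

Adding M5 (aq), a reactant, drives the reaction to the right.
The net shift is to the right. M6 is a product, so its amount increases.

increases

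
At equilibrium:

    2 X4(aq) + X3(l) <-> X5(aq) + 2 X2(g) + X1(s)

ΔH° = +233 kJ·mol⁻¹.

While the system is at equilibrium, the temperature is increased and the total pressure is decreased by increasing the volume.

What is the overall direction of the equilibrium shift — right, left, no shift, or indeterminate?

The forward reaction is endothermic. Raising T favours the endothermic direction — shift to the right.
Gas moles: reactants 0, products 2 (Δn_gas = +2). Expansion shifts the system toward the side with more moles of gas — to the right.
All effects act in the same direction — net shift to the right.

right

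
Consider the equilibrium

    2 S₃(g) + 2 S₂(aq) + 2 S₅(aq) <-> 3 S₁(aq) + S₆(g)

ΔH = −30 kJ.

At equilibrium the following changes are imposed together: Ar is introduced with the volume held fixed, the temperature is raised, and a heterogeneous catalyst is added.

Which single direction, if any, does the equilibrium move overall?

At constant volume, adding an inert gas leaves every reacting species' partial pressure unchanged, so Q is unchanged — no shift from this change.
The forward reaction is exothermic. Raising T favours the endothermic direction — shift to the left.
A catalyst speeds both forward and reverse rates equally; it changes neither Q nor K — no shift from this change.
Only the nonzero effect(s) matter; the net shift is to the left.

left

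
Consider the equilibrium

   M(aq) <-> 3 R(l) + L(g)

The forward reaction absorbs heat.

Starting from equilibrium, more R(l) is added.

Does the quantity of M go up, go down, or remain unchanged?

R is a pure liquid; its activity is 1 regardless of amount, so Q is unaffected — no shift from this change.
No net shift occurs, so the amount of M is unchanged.

unchanged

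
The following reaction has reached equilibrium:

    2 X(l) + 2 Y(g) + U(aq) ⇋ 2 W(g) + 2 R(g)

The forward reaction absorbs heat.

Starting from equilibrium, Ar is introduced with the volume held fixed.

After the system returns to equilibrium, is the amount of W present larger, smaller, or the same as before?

unchanged

At constant volume, adding an inert gas leaves every reacting species' partial pressure unchanged, so Q is unchanged — no shift from this change.
No net shift occurs, so the amount of W is unchanged.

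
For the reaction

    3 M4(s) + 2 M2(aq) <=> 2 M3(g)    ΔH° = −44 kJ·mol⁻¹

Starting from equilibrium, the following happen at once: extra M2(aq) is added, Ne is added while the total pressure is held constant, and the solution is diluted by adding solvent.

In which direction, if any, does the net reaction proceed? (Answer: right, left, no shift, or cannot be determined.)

Adding M2 (aq), a reactant, drives the reaction to the right.
Adding inert gas at constant total pressure expands the volume and lowers every reacting partial pressure. With Δn_gas = 2 − 0 = +2, Q moves away from K toward the side with fewer gas moles, so the system shifts toward the side with more gas moles — to the right.
Dilution lowers every aqueous concentration by the same factor. Δn_aq = 0 − 2 = -2, so the system shifts toward the side with more dissolved moles — to the left.
The individual effects push in opposite directions; without quantitative information the net direction cannot be determined.

cannot be determined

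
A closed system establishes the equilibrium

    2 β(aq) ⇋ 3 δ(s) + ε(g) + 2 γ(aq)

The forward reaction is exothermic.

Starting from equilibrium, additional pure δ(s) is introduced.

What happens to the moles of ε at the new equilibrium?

δ is a pure solid; its activity is 1 regardless of amount, so Q is unaffected — no shift from this change.
No net shift occurs, so the amount of ε is unchanged.

unchanged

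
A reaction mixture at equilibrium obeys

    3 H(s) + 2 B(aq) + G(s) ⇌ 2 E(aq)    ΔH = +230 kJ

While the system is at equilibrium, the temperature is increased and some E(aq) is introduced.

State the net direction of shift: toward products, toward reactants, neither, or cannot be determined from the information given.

The forward reaction is endothermic. Raising T favours the endothermic direction — shift to the right.
Adding E (aq), a product, drives the reaction to the left.
The individual effects push in opposite directions; without quantitative information the net direction cannot be determined.

cannot be determined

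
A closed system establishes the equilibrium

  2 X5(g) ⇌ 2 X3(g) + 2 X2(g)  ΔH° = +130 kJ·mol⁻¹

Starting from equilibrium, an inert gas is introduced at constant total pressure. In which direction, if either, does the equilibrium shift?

right

Adding inert gas at constant total pressure expands the volume and lowers every reacting partial pressure. With Δn_gas = 4 − 2 = +2, Q moves away from K toward the side with fewer gas moles, so the system shifts toward the side with more gas moles — to the right.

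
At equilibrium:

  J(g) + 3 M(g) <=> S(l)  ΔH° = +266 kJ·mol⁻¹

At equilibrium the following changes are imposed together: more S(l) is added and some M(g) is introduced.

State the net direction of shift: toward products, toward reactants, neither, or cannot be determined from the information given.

right

S is a pure liquid; its activity is 1 regardless of amount, so Q is unaffected — no shift from this change.
Adding M (g), a reactant, drives the reaction to the right.
Only the nonzero effect(s) matter; the net shift is to the right.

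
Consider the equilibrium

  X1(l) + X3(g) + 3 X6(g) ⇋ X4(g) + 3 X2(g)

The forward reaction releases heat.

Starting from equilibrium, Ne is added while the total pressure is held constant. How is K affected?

The equilibrium constant depends only on temperature. This perturbation changes neither the position of equilibrium nor K.

unchanged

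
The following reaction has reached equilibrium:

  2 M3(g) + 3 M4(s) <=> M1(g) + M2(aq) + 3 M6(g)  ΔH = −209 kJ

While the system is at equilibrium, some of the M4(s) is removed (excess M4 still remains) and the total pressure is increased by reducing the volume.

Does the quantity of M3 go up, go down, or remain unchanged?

increases

M4 is a pure solid; its activity is 1 regardless of amount, so Q is unaffected — no shift from this change.
Gas moles: reactants 2, products 4 (Δn_gas = +2). Compression shifts the system toward the side with fewer moles of gas — to the left.
The net shift is to the left. M3 is a reactant, so its amount increases.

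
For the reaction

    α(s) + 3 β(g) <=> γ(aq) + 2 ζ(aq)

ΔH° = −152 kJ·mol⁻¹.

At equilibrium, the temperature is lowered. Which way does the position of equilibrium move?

right

The forward reaction is exothermic. Lowering T favours the exothermic direction — shift to the right.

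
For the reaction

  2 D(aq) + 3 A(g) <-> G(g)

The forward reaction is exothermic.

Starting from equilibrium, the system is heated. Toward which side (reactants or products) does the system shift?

left

The forward reaction is exothermic. Raising T favours the endothermic direction — shift to the left.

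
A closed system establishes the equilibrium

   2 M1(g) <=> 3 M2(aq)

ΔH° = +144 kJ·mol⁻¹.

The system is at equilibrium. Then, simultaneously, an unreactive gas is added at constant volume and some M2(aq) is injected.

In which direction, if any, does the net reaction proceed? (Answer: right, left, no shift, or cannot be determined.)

At constant volume, adding an inert gas leaves every reacting species' partial pressure unchanged, so Q is unchanged — no shift from this change.
Adding M2 (aq), a product, drives the reaction to the left.
Only the nonzero effect(s) matter; the net shift is to the left.

left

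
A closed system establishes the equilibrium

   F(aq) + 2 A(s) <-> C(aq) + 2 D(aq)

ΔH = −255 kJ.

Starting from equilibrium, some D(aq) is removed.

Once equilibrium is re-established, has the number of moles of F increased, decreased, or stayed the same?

decreases

Removing D (aq), a product, drives the reaction to the right.
The net shift is to the right. F is a reactant, so its amount decreases.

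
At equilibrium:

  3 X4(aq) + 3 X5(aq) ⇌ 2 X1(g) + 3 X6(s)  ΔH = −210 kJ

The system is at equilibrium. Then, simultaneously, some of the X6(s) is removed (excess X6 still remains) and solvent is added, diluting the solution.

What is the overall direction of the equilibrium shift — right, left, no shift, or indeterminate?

left

X6 is a pure solid; its activity is 1 regardless of amount, so Q is unaffected — no shift from this change.
Dilution lowers every aqueous concentration by the same factor. Δn_aq = 0 − 6 = -6, so the system shifts toward the side with more dissolved moles — to the left.
Only the nonzero effect(s) matter; the net shift is to the left.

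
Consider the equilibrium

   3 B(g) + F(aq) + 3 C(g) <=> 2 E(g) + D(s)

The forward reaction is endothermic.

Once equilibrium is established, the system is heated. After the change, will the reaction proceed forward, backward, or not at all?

right

The forward reaction is endothermic. Raising T favours the endothermic direction — shift to the right.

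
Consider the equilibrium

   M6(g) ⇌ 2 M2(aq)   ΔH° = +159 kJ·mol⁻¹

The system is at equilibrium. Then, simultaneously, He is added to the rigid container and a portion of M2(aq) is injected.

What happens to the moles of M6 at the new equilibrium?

increases

At constant volume, adding an inert gas leaves every reacting species' partial pressure unchanged, so Q is unchanged — no shift from this change.
Adding M2 (aq), a product, drives the reaction to the left.
The net shift is to the left. M6 is a reactant, so its amount increases.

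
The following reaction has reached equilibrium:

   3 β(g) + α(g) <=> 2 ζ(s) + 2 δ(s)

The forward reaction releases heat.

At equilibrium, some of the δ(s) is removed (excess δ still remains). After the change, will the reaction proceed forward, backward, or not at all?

no shift

δ is a pure solid; its activity is 1 regardless of amount, so Q is unaffected — no shift from this change.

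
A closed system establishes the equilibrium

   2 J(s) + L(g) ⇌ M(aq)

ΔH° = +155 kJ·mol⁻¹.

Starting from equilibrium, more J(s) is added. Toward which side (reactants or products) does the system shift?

no shift

J is a pure solid; its activity is 1 regardless of amount, so Q is unaffected — no shift from this change.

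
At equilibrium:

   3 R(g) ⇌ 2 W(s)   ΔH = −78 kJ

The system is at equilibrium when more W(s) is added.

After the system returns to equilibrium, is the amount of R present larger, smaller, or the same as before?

unchanged

W is a pure solid; its activity is 1 regardless of amount, so Q is unaffected — no shift from this change.
No net shift occurs, so the amount of R is unchanged.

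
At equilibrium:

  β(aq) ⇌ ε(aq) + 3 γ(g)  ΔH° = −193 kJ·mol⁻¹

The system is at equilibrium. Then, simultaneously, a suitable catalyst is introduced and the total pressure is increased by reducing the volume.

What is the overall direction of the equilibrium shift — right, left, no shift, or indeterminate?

left

A catalyst speeds both forward and reverse rates equally; it changes neither Q nor K — no shift from this change.
Gas moles: reactants 0, products 3 (Δn_gas = +3). Compression shifts the system toward the side with fewer moles of gas — to the left.
Only the nonzero effect(s) matter; the net shift is to the left.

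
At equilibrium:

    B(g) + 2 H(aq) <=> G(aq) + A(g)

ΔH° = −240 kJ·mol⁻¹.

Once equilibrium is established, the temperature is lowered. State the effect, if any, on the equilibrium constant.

increases

K depends on temperature via the van 't Hoff relation. The forward reaction is exothermic, so lowering T increases K.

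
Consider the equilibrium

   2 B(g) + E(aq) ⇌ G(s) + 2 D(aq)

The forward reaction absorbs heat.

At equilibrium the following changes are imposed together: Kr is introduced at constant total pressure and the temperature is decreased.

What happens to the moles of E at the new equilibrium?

Adding inert gas at constant total pressure expands the volume and lowers every reacting partial pressure. With Δn_gas = 0 − 2 = -2, Q moves away from K toward the side with fewer gas moles, so the system shifts toward the side with more gas moles — to the left.
The forward reaction is endothermic. Lowering T favours the exothermic direction — shift to the left.
The net shift is to the left. E is a reactant, so its amount increases.

increases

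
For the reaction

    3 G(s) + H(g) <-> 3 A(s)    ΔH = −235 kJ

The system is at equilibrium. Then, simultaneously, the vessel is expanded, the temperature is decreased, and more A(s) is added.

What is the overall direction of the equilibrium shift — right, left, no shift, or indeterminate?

Gas moles: reactants 1, products 0 (Δn_gas = -1). Expansion shifts the system toward the side with more moles of gas — to the left.
The forward reaction is exothermic. Lowering T favours the exothermic direction — shift to the right.
A is a pure solid; its activity is 1 regardless of amount, so Q is unaffected — no shift from this change.
The individual effects push in opposite directions; without quantitative information the net direction cannot be determined.

cannot be determined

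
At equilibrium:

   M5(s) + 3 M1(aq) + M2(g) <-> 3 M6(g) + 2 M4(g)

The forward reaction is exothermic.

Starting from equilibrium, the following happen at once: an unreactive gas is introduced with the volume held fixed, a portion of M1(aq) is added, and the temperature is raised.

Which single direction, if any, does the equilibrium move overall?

At constant volume, adding an inert gas leaves every reacting species' partial pressure unchanged, so Q is unchanged — no shift from this change.
Adding M1 (aq), a reactant, drives the reaction to the right.
The forward reaction is exothermic. Raising T favours the endothermic direction — shift to the left.
The individual effects push in opposite directions; without quantitative information the net direction cannot be determined.

cannot be determined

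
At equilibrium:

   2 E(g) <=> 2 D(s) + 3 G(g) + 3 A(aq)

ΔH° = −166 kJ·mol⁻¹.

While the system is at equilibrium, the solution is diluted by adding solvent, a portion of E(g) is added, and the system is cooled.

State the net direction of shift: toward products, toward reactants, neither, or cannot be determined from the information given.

Dilution lowers every aqueous concentration by the same factor. Δn_aq = 3 − 0 = +3, so the system shifts toward the side with more dissolved moles — to the right.
Adding E (g), a reactant, drives the reaction to the right.
The forward reaction is exothermic. Lowering T favours the exothermic direction — shift to the right.
All effects act in the same direction — net shift to the right.

right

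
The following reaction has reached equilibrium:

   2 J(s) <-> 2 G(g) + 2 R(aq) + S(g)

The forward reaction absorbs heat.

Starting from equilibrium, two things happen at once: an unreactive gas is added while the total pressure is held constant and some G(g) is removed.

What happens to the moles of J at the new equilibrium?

decreases

Adding inert gas at constant total pressure expands the volume and lowers every reacting partial pressure. With Δn_gas = 3 − 0 = +3, Q moves away from K toward the side with fewer gas moles, so the system shifts toward the side with more gas moles — to the right.
Removing G (g), a product, drives the reaction to the right.
The net shift is to the right. J is a reactant, so its amount decreases.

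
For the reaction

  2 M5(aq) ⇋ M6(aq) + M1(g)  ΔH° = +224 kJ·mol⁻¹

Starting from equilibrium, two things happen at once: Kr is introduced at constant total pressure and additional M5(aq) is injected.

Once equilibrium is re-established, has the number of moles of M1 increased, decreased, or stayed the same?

Adding inert gas at constant total pressure expands the volume and lowers every reacting partial pressure. With Δn_gas = 1 − 0 = +1, Q moves away from K toward the side with fewer gas moles, so the system shifts toward the side with more gas moles — to the right.
Adding M5 (aq), a reactant, drives the reaction to the right.
The net shift is to the right. M1 is a product, so its amount increases.

increases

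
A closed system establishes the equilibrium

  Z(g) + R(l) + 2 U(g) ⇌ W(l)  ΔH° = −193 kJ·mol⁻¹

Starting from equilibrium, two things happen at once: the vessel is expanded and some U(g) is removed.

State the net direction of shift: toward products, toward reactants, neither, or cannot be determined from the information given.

left

Gas moles: reactants 3, products 0 (Δn_gas = -3). Expansion shifts the system toward the side with more moles of gas — to the left.
Removing U (g), a reactant, drives the reaction to the left.
All effects act in the same direction — net shift to the left.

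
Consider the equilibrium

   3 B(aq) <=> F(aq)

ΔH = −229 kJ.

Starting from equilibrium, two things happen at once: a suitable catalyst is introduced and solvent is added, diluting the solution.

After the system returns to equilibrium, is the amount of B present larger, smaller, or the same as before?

A catalyst speeds both forward and reverse rates equally; it changes neither Q nor K — no shift from this change.
Dilution lowers every aqueous concentration by the same factor. Δn_aq = 1 − 3 = -2, so the system shifts toward the side with more dissolved moles — to the left.
The net shift is to the left. B is a reactant, so its amount increases.

increases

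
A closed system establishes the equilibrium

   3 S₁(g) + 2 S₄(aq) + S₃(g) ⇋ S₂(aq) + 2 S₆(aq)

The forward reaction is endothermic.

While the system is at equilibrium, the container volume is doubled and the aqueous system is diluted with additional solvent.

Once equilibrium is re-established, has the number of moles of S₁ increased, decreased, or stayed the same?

Gas moles: reactants 4, products 0 (Δn_gas = -4). Expansion shifts the system toward the side with more moles of gas — to the left.
Dilution lowers every aqueous concentration by the same factor. Δn_aq = 3 − 2 = +1, so the system shifts toward the side with more dissolved moles — to the right.
The two effects oppose each other, so the net shift — and hence the change in S₁ — cannot be determined from the given information.

cannot be determined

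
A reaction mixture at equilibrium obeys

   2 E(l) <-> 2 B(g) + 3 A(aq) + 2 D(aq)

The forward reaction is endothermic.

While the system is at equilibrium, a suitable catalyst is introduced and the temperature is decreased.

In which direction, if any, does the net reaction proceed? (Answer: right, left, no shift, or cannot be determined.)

left

A catalyst speeds both forward and reverse rates equally; it changes neither Q nor K — no shift from this change.
The forward reaction is endothermic. Lowering T favours the exothermic direction — shift to the left.
Only the nonzero effect(s) matter; the net shift is to the left.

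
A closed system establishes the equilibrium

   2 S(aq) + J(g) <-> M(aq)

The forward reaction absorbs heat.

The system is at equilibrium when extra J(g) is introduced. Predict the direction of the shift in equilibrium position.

Adding J (g), a reactant, drives the reaction to the right.

right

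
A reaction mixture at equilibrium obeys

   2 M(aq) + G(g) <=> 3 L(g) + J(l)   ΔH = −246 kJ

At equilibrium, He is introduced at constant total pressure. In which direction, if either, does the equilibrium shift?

right

Adding inert gas at constant total pressure expands the volume and lowers every reacting partial pressure. With Δn_gas = 3 − 1 = +2, Q moves away from K toward the side with fewer gas moles, so the system shifts toward the side with more gas moles — to the right.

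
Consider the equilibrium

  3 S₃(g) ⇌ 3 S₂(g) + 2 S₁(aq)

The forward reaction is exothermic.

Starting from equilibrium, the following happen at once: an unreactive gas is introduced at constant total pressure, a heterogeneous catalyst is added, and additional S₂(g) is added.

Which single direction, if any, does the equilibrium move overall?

Adding inert gas at constant total pressure expands the volume, scaling every reacting partial pressure by the same factor. Δn_gas = 3 − 3 = 0, so Q is unchanged — no shift.
A catalyst speeds both forward and reverse rates equally; it changes neither Q nor K — no shift from this change.
Adding S₂ (g), a product, drives the reaction to the left.
Only the nonzero effect(s) matter; the net shift is to the left.

left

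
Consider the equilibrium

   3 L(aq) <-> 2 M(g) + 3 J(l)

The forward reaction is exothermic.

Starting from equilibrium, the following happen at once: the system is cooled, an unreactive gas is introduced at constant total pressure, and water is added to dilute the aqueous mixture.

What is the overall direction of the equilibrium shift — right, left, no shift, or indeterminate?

cannot be determined

The forward reaction is exothermic. Lowering T favours the exothermic direction — shift to the right.
Adding inert gas at constant total pressure expands the volume and lowers every reacting partial pressure. With Δn_gas = 2 − 0 = +2, Q moves away from K toward the side with fewer gas moles, so the system shifts toward the side with more gas moles — to the right.
Dilution lowers every aqueous concentration by the same factor. Δn_aq = 0 − 3 = -3, so the system shifts toward the side with more dissolved moles — to the left.
The individual effects push in opposite directions; without quantitative information the net direction cannot be determined.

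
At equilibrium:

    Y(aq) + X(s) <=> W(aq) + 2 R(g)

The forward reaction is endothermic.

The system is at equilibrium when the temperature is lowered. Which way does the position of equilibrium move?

left

The forward reaction is endothermic. Lowering T favours the exothermic direction — shift to the left.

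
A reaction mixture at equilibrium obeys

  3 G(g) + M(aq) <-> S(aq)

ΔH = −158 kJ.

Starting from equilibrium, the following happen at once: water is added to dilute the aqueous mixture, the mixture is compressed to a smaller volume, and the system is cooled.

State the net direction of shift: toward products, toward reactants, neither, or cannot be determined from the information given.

Dilution scales every aqueous concentration by the same factor. Δn_aq = 1 − 1 = 0, so Q is unchanged — no shift.
Gas moles: reactants 3, products 0 (Δn_gas = -3). Compression shifts the system toward the side with fewer moles of gas — to the right.
The forward reaction is exothermic. Lowering T favours the exothermic direction — shift to the right.
Only the nonzero effect(s) matter; the net shift is to the right.

right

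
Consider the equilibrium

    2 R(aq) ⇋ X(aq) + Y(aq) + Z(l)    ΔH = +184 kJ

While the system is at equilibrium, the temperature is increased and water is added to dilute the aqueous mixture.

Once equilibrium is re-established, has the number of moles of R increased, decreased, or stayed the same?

decreases

The forward reaction is endothermic. Raising T favours the endothermic direction — shift to the right.
Dilution scales every aqueous concentration by the same factor. Δn_aq = 2 − 2 = 0, so Q is unchanged — no shift.
The net shift is to the right. R is a reactant, so its amount decreases.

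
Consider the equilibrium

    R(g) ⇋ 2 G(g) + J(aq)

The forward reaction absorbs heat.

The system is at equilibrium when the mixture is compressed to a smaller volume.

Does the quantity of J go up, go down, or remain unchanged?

Gas moles: reactants 1, products 2 (Δn_gas = +1). Compression shifts the system toward the side with fewer moles of gas — to the left.
The net shift is to the left. J is a product, so its amount decreases.

decreases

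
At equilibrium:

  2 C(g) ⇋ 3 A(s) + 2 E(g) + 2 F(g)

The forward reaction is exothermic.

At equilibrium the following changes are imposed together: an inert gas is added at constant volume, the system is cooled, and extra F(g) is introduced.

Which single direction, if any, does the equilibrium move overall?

At constant volume, adding an inert gas leaves every reacting species' partial pressure unchanged, so Q is unchanged — no shift from this change.
The forward reaction is exothermic. Lowering T favours the exothermic direction — shift to the right.
Adding F (g), a product, drives the reaction to the left.
The individual effects push in opposite directions; without quantitative information the net direction cannot be determined.

cannot be determined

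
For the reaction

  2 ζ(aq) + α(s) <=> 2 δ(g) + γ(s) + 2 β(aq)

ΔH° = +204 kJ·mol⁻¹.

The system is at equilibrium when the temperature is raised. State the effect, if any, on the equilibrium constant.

K depends on temperature via the van 't Hoff relation. The forward reaction is endothermic, so raising T increases K.

increases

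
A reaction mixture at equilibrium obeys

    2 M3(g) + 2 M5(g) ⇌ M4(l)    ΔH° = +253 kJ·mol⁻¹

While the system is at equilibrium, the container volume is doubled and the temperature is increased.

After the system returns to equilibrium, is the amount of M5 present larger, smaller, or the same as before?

Gas moles: reactants 4, products 0 (Δn_gas = -4). Expansion shifts the system toward the side with more moles of gas — to the left.
The forward reaction is endothermic. Raising T favours the endothermic direction — shift to the right.
The two effects oppose each other, so the net shift — and hence the change in M5 — cannot be determined from the given information.

cannot be determined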